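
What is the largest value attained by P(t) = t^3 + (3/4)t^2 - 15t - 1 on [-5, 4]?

The derivative is 3t^2 + (3/2)t - 15, which vanishes at t = -5/2 and t = 2.
Evaluating at the critical points and endpoints: P(-5) = -129/4; P(-5/2) = 409/16; P(2) = -20; P(4) = 15.
The maximum over the interval is 409/16, attained at t = -5/2.

409/16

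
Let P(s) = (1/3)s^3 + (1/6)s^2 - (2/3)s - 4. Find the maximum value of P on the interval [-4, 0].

-7/2

P'(s) = s^2 + (1/3)s - 2/3, whose only zero in [-4, 0] is s = -1.
Candidates: P(-4) = -20,  P(-1) = -7/2,  P(0) = -4.
The maximum over the interval is -7/2, attained at s = -1.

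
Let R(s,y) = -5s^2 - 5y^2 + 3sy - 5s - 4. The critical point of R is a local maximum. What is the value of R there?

-239/91

∂R/∂s = -10s + 3y - 5 = 0 and ∂R/∂y = 3s - 10y = 0, so (s, y) = (-50/91, -15/91).
The Hessian has R_{ss} = -10, R_{yy} = -10, R_{sy} = 3, giving D = 91 > 0 with R_{ss} < 0, so the point is a local maximum.
R(-50/91, -15/91) = -239/91.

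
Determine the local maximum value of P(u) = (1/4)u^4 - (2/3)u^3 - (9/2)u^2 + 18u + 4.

62/3

P'(u) = u^3 - 2u^2 - 9u + 18. Setting P'(u) = 0 gives u ∈ {-3, 2, 3}.
Since P''(u) = 3u^2 - 4u - 9, we get P''(-3) = 30 > 0 ⇒ local minimum; P''(2) = -5 < 0 ⇒ local maximum; P''(3) = 6 > 0 ⇒ local minimum.
So the local maximum value is P(2) = 62/3.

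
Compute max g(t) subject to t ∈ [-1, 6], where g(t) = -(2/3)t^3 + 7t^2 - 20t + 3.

92/3

The derivative is -2t^2 + 14t - 20, which vanishes at t = 2 and t = 5.
Evaluating at the critical points and endpoints: g(-1) = 92/3, g(2) = -43/3, g(5) = -16/3, g(6) = -9.
Hence the absolute maximum is 92/3 at t = -1.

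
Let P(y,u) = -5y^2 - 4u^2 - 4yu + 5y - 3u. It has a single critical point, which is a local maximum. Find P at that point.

∂P/∂y = -10y - 4u + 5 = 0 and ∂P/∂u = -4y - 8u - 3 = 0, so (y, u) = (13/16, -25/32).
The Hessian has P_{yy} = -10, P_{uu} = -8, P_{yu} = -4, giving D = 64 > 0 with P_{yy} < 0, so the point is a local maximum.
P(13/16, -25/32) = 205/64.

205/64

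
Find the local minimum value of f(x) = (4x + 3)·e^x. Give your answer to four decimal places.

-0.6951

Differentiating with the product rule gives f'(x) = (4x + 7)·e^x. Since e^x > 0, the only critical point is x = -7/4.
f''(-7/4) has the same sign as 4 > 0, so this is a local minimum.
f(-7/4) = (-4)·e^(-7/4) ≈ -0.6951.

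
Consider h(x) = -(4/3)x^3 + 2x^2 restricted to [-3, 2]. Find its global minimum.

-8/3

h'(x) = -4x^2 + 4x, which vanishes at x = 0 and x = 1.
Candidates: h(-3) = 54, h(0) = 0, h(1) = 2/3, h(2) = -8/3.
Hence the absolute minimum is -8/3 at x = 2.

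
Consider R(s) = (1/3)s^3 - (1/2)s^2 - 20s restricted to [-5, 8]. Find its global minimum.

The derivative is s^2 - s - 20, which vanishes at s = -4 and s = 5.
Compare values at every candidate in [-5, 8]: R(-5) = 275/6, R(-4) = 152/3, R(5) = -425/6, R(8) = -64/3.
Hence the absolute minimum is -425/6 at s = 5.

-425/6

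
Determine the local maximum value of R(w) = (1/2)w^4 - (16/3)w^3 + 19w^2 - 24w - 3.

R'(w) = 2w^3 - 16w^2 + 38w - 24 = 0 at w = 1, 3, 4.
Second-derivative test with R''(w) = 6w^2 - 32w + 38: R''(1) = 12 > 0 ⇒ local minimum; R''(3) = -4 < 0 ⇒ local maximum; R''(4) = 6 > 0 ⇒ local minimum.
Thus R has its local maximum at w = 3, with value -15/2.

-15/2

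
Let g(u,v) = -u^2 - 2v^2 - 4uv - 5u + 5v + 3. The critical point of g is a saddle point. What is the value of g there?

∂g/∂u = -2u - 4v - 5 = 0 and ∂g/∂v = -4u - 4v + 5 = 0, so (u, v) = (5, -15/4).
The Hessian has g_{uu} = -2, g_{vv} = -4, g_{uv} = -4, giving D = -8 < 0, so the point is a saddle point.
g(5, -15/4) = -151/8.

-151/8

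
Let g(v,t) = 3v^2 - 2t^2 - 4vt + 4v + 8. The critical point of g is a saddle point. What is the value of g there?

∂g/∂v = 6v - 4t + 4 = 0 and ∂g/∂t = -4v - 4t = 0, so (v, t) = (-2/5, 2/5).
The Hessian has g_{vv} = 6, g_{tt} = -4, g_{vt} = -4, giving D = -40 < 0, so the point is a saddle point.
g(-2/5, 2/5) = 36/5.

36/5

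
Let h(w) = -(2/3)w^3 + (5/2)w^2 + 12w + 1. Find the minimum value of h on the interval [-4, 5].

The derivative is -2w^2 + 5w + 12, which vanishes at w = -3/2 and w = 4.
Candidates: h(-4) = 107/3,  h(-3/2) = -73/8,  h(4) = 139/3,  h(5) = 241/6.
Hence the absolute minimum is -73/8 at w = -3/2.

-73/8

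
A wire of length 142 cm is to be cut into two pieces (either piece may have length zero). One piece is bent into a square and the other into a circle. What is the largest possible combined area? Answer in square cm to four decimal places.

Let x be the length used for the square. Square side x/4; circle radius (142−x)/(2π).
A(x) = (x/4)² + π·((142−x)/(2π))² = x²/16 + (142−x)²/(4π) for 0 ≤ x ≤ 142. A'(x) = x/8 − (142−x)/(2π) = 0 gives x = 4·142/(π+4) ≈ 79.5341.
A'' > 0, so the interior critical point is a minimum; the maximum is at an endpoint. A(0) = 1604.6001 and A(142) = 1260.2500, so the largest area is 1604.6001.

1604.6001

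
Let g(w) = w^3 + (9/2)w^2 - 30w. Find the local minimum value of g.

g'(w) = 3w^2 + 9w - 30 = 0 at w = -5, 2.
Since g''(w) = 6w + 9, we get g''(-5) = -21 < 0 ⇒ local maximum; g''(2) = 21 > 0 ⇒ local minimum.
The local minimum is g(2) = -34.

-34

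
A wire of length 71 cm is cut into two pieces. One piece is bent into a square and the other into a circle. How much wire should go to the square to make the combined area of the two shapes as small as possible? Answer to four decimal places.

39.7670

Let x be the length used for the square. Square side x/4; circle radius (71−x)/(2π).
A(x) = (x/4)² + π·((71−x)/(2π))² = x²/16 + (71−x)²/(4π) for 0 ≤ x ≤ 71. A'(x) = x/8 − (71−x)/(2π) = 0 gives x = 4·71/(π+4) ≈ 39.7670.
A'' = 1/8 + 1/(2π) > 0, so this gives the minimum combined area; x ≈ 39.7670 cm to the square.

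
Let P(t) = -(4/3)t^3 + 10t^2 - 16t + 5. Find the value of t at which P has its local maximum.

Critical points: P'(t) = -4t^2 + 20t - 16 vanishes at t = 1, 4.
Second-derivative test with P''(t) = -8t + 20: P''(1) = 12 > 0 ⇒ local minimum; P''(4) = -12 < 0 ⇒ local maximum.
The local maximum is P(4) = 47/3.

4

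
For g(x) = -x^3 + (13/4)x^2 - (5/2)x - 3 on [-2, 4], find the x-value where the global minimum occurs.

4

Differentiating, g'(x) = -3x^2 + (13/2)x - 5/2; which vanishes at x = 1/2 and x = 5/3.
Candidates: g(-2) = 23, g(1/2) = -57/16, g(5/3) = -299/108, g(4) = -25.
So the minimum is g(4) = -25.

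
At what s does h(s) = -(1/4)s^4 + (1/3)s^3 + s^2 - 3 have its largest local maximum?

Critical points: h'(s) = -s^3 + s^2 + 2s vanishes at s = -1, 0, 2.
h''(s) = -3s^2 + 2s + 2. h''(-1) = -3 < 0 ⇒ local maximum; h''(0) = 2 > 0 ⇒ local minimum; h''(2) = -6 < 0 ⇒ local maximum.
The largest local maximum is h(2) = -1/3.

2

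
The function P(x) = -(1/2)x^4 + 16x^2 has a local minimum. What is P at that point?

0

P'(x) = -2x^3 + 32x. Setting P'(x) = 0 gives x ∈ {-4, 0, 4}.
P''(x) = -6x^2 + 32. P''(-4) = -64 < 0 ⇒ local maximum; P''(0) = 32 > 0 ⇒ local minimum; P''(4) = -64 < 0 ⇒ local maximum.
Thus P has its local minimum at x = 0, with value 0.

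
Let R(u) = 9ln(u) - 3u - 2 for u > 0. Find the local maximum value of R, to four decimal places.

R'(u) = 9/u − 3 = 0 gives u = 3.
R''(u) = -9/u², which is negative for u > 0, so this is a local maximum.
R(3) = 9·ln(3) - 9 - 2 ≈ -1.1125.

-1.1125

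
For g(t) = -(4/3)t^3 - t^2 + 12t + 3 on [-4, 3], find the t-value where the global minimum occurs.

-2

Differentiating, g'(t) = -4t^2 - 2t + 12; which vanishes at t = -2 and t = 3/2.
Evaluating at the critical points and endpoints: g(-4) = 73/3, g(-2) = -43/3, g(3/2) = 57/4, g(3) = -6.
Hence the absolute minimum is -43/3 at t = -2.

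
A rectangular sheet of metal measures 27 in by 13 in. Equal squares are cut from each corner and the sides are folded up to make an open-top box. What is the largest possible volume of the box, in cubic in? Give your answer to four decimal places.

443.4538

With cut size x, the volume is V(x) = x(27 − 2x)(13 − 2x) for 0 < x < 6.5.
V'(x) = 12x^2 − 160x + 351. Setting V'(x) = 0 gives x ≈ 2.7687 (the root in (0, 6.5)).
V''(x) = 24x − 160 is negative there, so this is the maximum; V ≈ 443.4538.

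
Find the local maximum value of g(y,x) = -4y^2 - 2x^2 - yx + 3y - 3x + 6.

∂g/∂y = -8y - x + 3 = 0 and ∂g/∂x = -y - 4x - 3 = 0, so (y, x) = (15/31, -27/31).
The Hessian has g_{yy} = -8, g_{xx} = -4, g_{yx} = -1, giving D = 31 > 0 with g_{yy} < 0, so the point is a local maximum.
g(15/31, -27/31) = 249/31.

249/31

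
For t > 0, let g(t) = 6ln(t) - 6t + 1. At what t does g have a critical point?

1

g'(t) = 6/t − 6 = 0 gives t = 1.
g''(t) = -6/t², which is negative for t > 0, so this is a local maximum.
g(1) = 6·ln(1) - 6 + 1 ≈ -5.0000.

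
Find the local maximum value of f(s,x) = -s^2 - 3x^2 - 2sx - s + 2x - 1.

∂f/∂s = -2s - 2x - 1 = 0 and ∂f/∂x = -2s - 6x + 2 = 0, so (s, x) = (-5/4, 3/4).
The Hessian has f_{ss} = -2, f_{xx} = -6, f_{sx} = -2, giving D = 8 > 0 with f_{ss} < 0, so the point is a local maximum.
f(-5/4, 3/4) = 3/8.

3/8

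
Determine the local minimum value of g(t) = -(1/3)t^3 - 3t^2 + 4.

g'(t) = -t^2 - 6t. Setting g'(t) = 0 gives t ∈ {-6, 0}.
g''(t) = -2t - 6. g''(-6) = 6 > 0 ⇒ local minimum; g''(0) = -6 < 0 ⇒ local maximum.
So the local minimum value is g(-6) = -32.

-32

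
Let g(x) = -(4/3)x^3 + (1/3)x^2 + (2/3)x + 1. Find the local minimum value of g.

70/81

g'(x) = -4x^2 + (2/3)x + 2/3. Setting g'(x) = 0 gives x ∈ {-1/3, 1/2}.
Since g''(x) = -8x + 2/3, we get g''(-1/3) = 10/3 > 0 ⇒ local minimum; g''(1/2) = -10/3 < 0 ⇒ local maximum.
So the local minimum value is g(-1/3) = 70/81.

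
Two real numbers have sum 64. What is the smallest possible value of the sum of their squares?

2048

With a + b = 64, a^2 + b^2 = a^2 + (64 − a)^2.
The derivative 2a − 2(64 − a) = 4a − 128 vanishes at a = 32; second derivative 4 > 0, a minimum.
The minimum is 2·(32)^2 = 2048.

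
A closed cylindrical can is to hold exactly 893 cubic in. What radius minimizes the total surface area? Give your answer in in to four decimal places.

With radius r and height h, πr²h = 893 so h = 893/(πr²), and S(r) = 2πr² + 2πrh = 2πr² + 2·893/r.
S'(r) = 4πr − 2·893/r² = 0 ⇒ r³ = 893/(2π), so r ≈ 5.2186 and h = 2r ≈ 10.4373.
S''(r) = 4π + 4·893/r³ > 0, so this is the minimum; S ≈ 513.3523.

5.2186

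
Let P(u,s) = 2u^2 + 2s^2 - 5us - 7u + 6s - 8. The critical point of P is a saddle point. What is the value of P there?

-112/9

∂P/∂u = 4u - 5s - 7 = 0 and ∂P/∂s = -5u + 4s + 6 = 0, so (u, s) = (2/9, -11/9).
The Hessian has P_{uu} = 4, P_{ss} = 4, P_{us} = -5, giving D = -9 < 0, so the point is a saddle point.
P(2/9, -11/9) = -112/9.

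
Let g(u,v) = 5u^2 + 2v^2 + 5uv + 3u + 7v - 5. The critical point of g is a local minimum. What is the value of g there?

-233/15

∂g/∂u = 10u + 5v + 3 = 0 and ∂g/∂v = 5u + 4v + 7 = 0, so (u, v) = (23/15, -11/3).
The Hessian has g_{uu} = 10, g_{vv} = 4, g_{uv} = 5, giving D = 15 > 0 with g_{uu} > 0, so the point is a local minimum.
g(23/15, -11/3) = -233/15.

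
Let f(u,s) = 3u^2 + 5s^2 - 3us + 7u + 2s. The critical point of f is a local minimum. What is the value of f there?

∂f/∂u = 6u - 3s + 7 = 0 and ∂f/∂s = -3u + 10s + 2 = 0, so (u, s) = (-76/51, -11/17).
The Hessian has f_{uu} = 6, f_{ss} = 10, f_{us} = -3, giving D = 51 > 0 with f_{uu} > 0, so the point is a local minimum.
f(-76/51, -11/17) = -299/51.

-299/51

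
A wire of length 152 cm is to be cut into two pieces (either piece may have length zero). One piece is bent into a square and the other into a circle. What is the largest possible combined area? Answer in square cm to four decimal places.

1838.5579

Let x be the length used for the square. Square side x/4; circle radius (152−x)/(2π).
A(x) = (x/4)² + π·((152−x)/(2π))² = x²/16 + (152−x)²/(4π) for 0 ≤ x ≤ 152. A'(x) = x/8 − (152−x)/(2π) = 0 gives x = 4·152/(π+4) ≈ 85.1351.
A'' > 0, so the interior critical point is a minimum; the maximum is at an endpoint. A(0) = 1838.5579 and A(152) = 1444.0000, so the largest area is 1838.5579.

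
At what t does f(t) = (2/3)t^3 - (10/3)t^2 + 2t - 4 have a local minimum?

f'(t) = 2t^2 - (20/3)t + 2 = 0 at t = 1/3, 3.
f''(t) = 4t - 20/3. f''(1/3) = -16/3 < 0 ⇒ local maximum; f''(3) = 16/3 > 0 ⇒ local minimum.
So the local minimum value is f(3) = -10.

3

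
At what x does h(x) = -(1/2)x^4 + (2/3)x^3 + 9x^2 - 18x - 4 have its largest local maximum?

Critical points: h'(x) = -2x^3 + 2x^2 + 18x - 18 vanishes at x = -3, 1, 3.
h''(x) = -6x^2 + 4x + 18. h''(-3) = -48 < 0 ⇒ local maximum; h''(1) = 16 > 0 ⇒ local minimum; h''(3) = -24 < 0 ⇒ local maximum.
The largest local maximum is h(-3) = 145/2.

-3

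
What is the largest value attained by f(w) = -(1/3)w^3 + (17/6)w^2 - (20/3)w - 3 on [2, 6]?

Differentiating, f'(w) = -w^2 + (17/3)w - 20/3; whose only zero in [2, 6] is w = 4.
Evaluating at the critical points and endpoints: f(2) = -23/3, f(4) = -17/3, f(6) = -13.
The maximum over the interval is -17/3, attained at w = 4.

-17/3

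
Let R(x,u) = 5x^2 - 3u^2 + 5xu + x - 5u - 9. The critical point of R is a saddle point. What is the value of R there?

-618/85

∂R/∂x = 10x + 5u + 1 = 0 and ∂R/∂u = 5x - 6u - 5 = 0, so (x, u) = (19/85, -11/17).
The Hessian has R_{xx} = 10, R_{uu} = -6, R_{xu} = 5, giving D = -85 < 0, so the point is a saddle point.
R(19/85, -11/17) = -618/85.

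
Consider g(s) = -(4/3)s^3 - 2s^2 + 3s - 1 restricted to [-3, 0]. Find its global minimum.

-11/2

g'(s) = -4s^2 - 4s + 3, whose only zero in [-3, 0] is s = -3/2.
Evaluating at the critical points and endpoints: g(-3) = 8; g(-3/2) = -11/2; g(0) = -1.
Hence the absolute minimum is -11/2 at s = -3/2.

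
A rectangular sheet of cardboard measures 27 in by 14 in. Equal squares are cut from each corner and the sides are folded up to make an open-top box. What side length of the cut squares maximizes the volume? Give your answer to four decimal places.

2.9353

With cut size x, the volume is V(x) = x(27 − 2x)(14 − 2x) for 0 < x < 7.
V'(x) = 12x^2 − 164x + 378. Setting V'(x) = 0 gives x ≈ 2.9353 (the root in (0, 7)).
V''(x) = 24x − 164 is negative there, so this is the maximum; V ≈ 504.1946.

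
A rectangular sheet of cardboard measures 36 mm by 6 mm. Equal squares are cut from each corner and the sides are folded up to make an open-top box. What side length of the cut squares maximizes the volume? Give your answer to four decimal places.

With cut size x, the volume is V(x) = x(36 − 2x)(6 − 2x) for 0 < x < 3.
V'(x) = 12x^2 − 168x + 216. Setting V'(x) = 0 gives x ≈ 1.4322 (the root in (0, 3)).
V''(x) = 24x − 168 is negative there, so this is the maximum; V ≈ 148.8056.

1.4322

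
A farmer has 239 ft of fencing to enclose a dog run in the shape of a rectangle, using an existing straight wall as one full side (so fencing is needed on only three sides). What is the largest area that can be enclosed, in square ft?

57121/8

Let the sides perpendicular to the wall have length x and the parallel side y, so 2x + y = 239 and the area is A = xy = x(239 − 2x).
A'(x) = 239 − 4x = 0 gives x = 239/4, and A''(x) = −4 < 0 confirms a maximum.
Then y = 239 − 2·239/4 = 239/2 and A = 57121/8.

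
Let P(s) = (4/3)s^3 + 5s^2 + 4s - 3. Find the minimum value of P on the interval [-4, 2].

P'(s) = 4s^2 + 10s + 4, which vanishes at s = -2 and s = -1/2.
Candidates: P(-4) = -73/3,  P(-2) = -5/3,  P(-1/2) = -47/12,  P(2) = 107/3.
Hence the absolute minimum is -73/3 at s = -4.

-73/3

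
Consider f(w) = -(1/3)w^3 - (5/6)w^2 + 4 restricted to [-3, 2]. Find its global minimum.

f'(w) = -w^2 - (5/3)w, which vanishes at w = -5/3 and w = 0.
Compare values at every candidate in [-3, 2]: f(-3) = 11/2, f(-5/3) = 523/162, f(0) = 4, f(2) = -2.
So the minimum is f(2) = -2.

-2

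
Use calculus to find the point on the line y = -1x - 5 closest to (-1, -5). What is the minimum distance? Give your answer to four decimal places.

0.7071

Minimize D(x)^2 = (x + 1)^2 + (-x)^2.
d/dx[D^2] = 2(x + 1) + 2·(-1)·(-x) = 0 ⇒ x = -1/2.
Then y = -9/2 and the distance is √(1/2) ≈ 0.7071.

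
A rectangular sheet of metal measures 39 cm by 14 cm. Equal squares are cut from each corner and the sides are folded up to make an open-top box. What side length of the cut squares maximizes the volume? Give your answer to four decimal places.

3.1300

With cut size x, the volume is V(x) = x(39 − 2x)(14 − 2x) for 0 < x < 7.
V'(x) = 12x^2 − 212x + 546. Setting V'(x) = 0 gives x ≈ 3.1300 (the root in (0, 7)).
V''(x) = 24x − 212 is negative there, so this is the maximum; V ≈ 793.1658.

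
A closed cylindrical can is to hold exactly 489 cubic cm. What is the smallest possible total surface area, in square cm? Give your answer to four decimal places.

343.6005

With radius r and height h, πr²h = 489 so h = 489/(πr²), and S(r) = 2πr² + 2πrh = 2πr² + 2·489/r.
S'(r) = 4πr − 2·489/r² = 0 ⇒ r³ = 489/(2π), so r ≈ 4.2695 and h = 2r ≈ 8.5390.
S''(r) = 4π + 4·489/r³ > 0, so this is the minimum; S ≈ 343.6005.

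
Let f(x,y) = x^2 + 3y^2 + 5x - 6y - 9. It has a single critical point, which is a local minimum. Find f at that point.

-73/4

∂f/∂x = 2x + 5 = 0 and ∂f/∂y = 6y - 6 = 0, so (x, y) = (-5/2, 1).
The Hessian has f_{xx} = 2, f_{yy} = 6, f_{xy} = 0, giving D = 12 > 0 with f_{xx} > 0, so the point is a local minimum.
f(-5/2, 1) = -73/4.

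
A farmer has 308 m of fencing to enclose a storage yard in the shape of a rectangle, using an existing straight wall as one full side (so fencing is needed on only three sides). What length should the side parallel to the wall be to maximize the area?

Let the sides perpendicular to the wall have length x and the parallel side y, so 2x + y = 308 and the area is A = xy = x(308 − 2x).
A'(x) = 308 − 4x = 0 gives x = 77, and A''(x) = −4 < 0 confirms a maximum.
Then y = 308 − 2·77 = 154 and A = 11858.

154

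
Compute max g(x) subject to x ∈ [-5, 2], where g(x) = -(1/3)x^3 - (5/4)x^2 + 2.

g'(x) = -x^2 - (5/2)x, which vanishes at x = -5/2 and x = 0.
Compare values at every candidate in [-5, 2]: g(-5) = 149/12, g(-5/2) = -29/48, g(0) = 2, g(2) = -17/3.
So the maximum is g(-5) = 149/12.

149/12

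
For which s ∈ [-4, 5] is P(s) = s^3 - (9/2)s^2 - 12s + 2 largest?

-1

The derivative is 3s^2 - 9s - 12, which vanishes at s = -1 and s = 4.
Candidates: P(-4) = -86; P(-1) = 17/2; P(4) = -54; P(5) = -91/2.
Hence the absolute maximum is 17/2 at s = -1.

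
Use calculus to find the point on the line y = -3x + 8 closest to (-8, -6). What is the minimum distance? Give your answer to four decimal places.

Minimize D(x)^2 = (x + 8)^2 + (-3x + 14)^2.
d/dx[D^2] = 2(x + 8) + 2·(-3)·(-3x + 14) = 0 ⇒ x = 17/5.
Then y = -11/5 and the distance is √(722/5) ≈ 12.0167.

12.0167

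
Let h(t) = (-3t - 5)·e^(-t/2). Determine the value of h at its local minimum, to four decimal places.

h'(t) = (-3)·e^(-t/2) + (-3t - 5)·(-1/2)·e^(-t/2) = ((3/2)t - 1/2)·e^(-t/2). Since e^(-t/2) > 0, the only critical point is t = 1/3.
h''(1/3) has the same sign as 3/2 > 0, so this is a local minimum.
h(1/3) = (-6)·e^(-1/6) ≈ -5.0789.

-5.0789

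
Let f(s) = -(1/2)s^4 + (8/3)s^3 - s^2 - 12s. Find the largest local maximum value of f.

47/6

Critical points: f'(s) = -2s^3 + 8s^2 - 2s - 12 vanishes at s = -1, 2, 3.
Since f''(s) = -6s^2 + 16s - 2, we get f''(-1) = -24 < 0 ⇒ local maximum; f''(2) = 6 > 0 ⇒ local minimum; f''(3) = -8 < 0 ⇒ local maximum.
So the largest local maximum value is f(-1) = 47/6.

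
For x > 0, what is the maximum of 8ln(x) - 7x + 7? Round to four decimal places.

R'(x) = 8/x − 7 = 0 gives x = 8/7.
R''(x) = -8/x², which is negative for x > 0, so this is a local maximum.
R(8/7) = 8·ln(8/7) - 8 + 7 ≈ 0.0683.

0.0683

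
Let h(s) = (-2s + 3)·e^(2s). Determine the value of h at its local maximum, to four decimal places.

By the product rule, h'(s) = (-4s + 4)·e^(2s). Since e^(2s) > 0, the only critical point is s = 1.
h''(1) has the same sign as -4 < 0, so this is a local maximum.
h(1) = (1)·e^(2) ≈ 7.3891.

7.3891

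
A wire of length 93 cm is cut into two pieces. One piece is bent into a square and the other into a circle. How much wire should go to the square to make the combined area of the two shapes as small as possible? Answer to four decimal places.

Let x be the length used for the square. Square side x/4; circle radius (93−x)/(2π).
A(x) = (x/4)² + π·((93−x)/(2π))² = x²/16 + (93−x)²/(4π) for 0 ≤ x ≤ 93. A'(x) = x/8 − (93−x)/(2π) = 0 gives x = 4·93/(π+4) ≈ 52.0892.
A'' = 1/8 + 1/(2π) > 0, so this gives the minimum combined area; x ≈ 52.0892 cm to the square.

52.0892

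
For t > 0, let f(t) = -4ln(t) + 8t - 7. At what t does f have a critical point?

f'(t) = -4/t + 8 = 0 gives t = 1/2.
f''(t) = 4/t², which is positive for t > 0, so this is a local minimum.
f(1/2) = -4·ln(1/2) + 4 - 7 ≈ -0.2274.

1/2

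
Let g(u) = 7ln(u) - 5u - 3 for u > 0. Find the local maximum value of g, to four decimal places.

-7.6447

g'(u) = 7/u − 5 = 0 gives u = 7/5.
g''(u) = -7/u², which is negative for u > 0, so this is a local maximum.
g(7/5) = 7·ln(7/5) - 7 - 3 ≈ -7.6447.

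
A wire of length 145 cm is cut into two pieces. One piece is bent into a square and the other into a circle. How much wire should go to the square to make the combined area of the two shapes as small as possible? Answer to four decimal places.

Let x be the length used for the square. Square side x/4; circle radius (145−x)/(2π).
A(x) = (x/4)² + π·((145−x)/(2π))² = x²/16 + (145−x)²/(4π) for 0 ≤ x ≤ 145. A'(x) = x/8 − (145−x)/(2π) = 0 gives x = 4·145/(π+4) ≈ 81.2144.
A'' = 1/8 + 1/(2π) > 0, so this gives the minimum combined area; x ≈ 81.2144 cm to the square.

81.2144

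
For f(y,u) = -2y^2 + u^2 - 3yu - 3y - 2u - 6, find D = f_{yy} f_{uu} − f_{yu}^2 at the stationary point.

-17

∂f/∂y = -4y - 3u - 3 = 0 and ∂f/∂u = -3y + 2u - 2 = 0, so (y, u) = (-12/17, -1/17).
The Hessian has f_{yy} = -4, f_{uu} = 2, f_{yu} = -3, giving D = -17 < 0, so the point is a saddle point.
D = (-4)·(2) − (-3)^2 = -17.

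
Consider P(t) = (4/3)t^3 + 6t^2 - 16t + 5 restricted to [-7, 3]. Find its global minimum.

-139/3

Differentiating, P'(t) = 4t^2 + 12t - 16; which vanishes at t = -4 and t = 1.
Candidates: P(-7) = -139/3; P(-4) = 239/3; P(1) = -11/3; P(3) = 47.
Hence the absolute minimum is -139/3 at t = -7.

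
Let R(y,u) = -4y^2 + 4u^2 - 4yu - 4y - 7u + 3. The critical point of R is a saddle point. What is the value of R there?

∂R/∂y = -8y - 4u - 4 = 0 and ∂R/∂u = -4y + 8u - 7 = 0, so (y, u) = (-3/4, 1/2).
The Hessian has R_{yy} = -8, R_{uu} = 8, R_{yu} = -4, giving D = -80 < 0, so the point is a saddle point.
R(-3/4, 1/2) = 11/4.

11/4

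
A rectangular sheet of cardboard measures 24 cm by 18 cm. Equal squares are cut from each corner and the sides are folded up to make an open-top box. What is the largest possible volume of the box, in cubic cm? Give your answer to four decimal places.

With cut size x, the volume is V(x) = x(24 − 2x)(18 − 2x) for 0 < x < 9.
V'(x) = 12x^2 − 168x + 432. Setting V'(x) = 0 gives x ≈ 3.3944 (the root in (0, 9)).
V''(x) = 24x − 168 is negative there, so this is the maximum; V ≈ 654.9773.

654.9773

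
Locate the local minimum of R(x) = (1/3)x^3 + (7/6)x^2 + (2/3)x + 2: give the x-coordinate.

Critical points: R'(x) = x^2 + (7/3)x + 2/3 vanishes at x = -2, -1/3.
Second-derivative test with R''(x) = 2x + 7/3: R''(-2) = -5/3 < 0 ⇒ local maximum; R''(-1/3) = 5/3 > 0 ⇒ local minimum.
So the local minimum value is R(-1/3) = 307/162.

-1/3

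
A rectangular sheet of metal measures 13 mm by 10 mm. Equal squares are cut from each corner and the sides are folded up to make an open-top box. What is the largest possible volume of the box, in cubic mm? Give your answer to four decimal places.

With cut size x, the volume is V(x) = x(13 − 2x)(10 − 2x) for 0 < x < 5.
V'(x) = 12x^2 − 92x + 130. Setting V'(x) = 0 gives x ≈ 1.8684 (the root in (0, 5)).
V''(x) = 24x − 92 is negative there, so this is the maximum; V ≈ 108.3995.

108.3995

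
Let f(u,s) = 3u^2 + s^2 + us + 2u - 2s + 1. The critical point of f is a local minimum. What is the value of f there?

∂f/∂u = 6u + s + 2 = 0 and ∂f/∂s = u + 2s - 2 = 0, so (u, s) = (-6/11, 14/11).
The Hessian has f_{uu} = 6, f_{ss} = 2, f_{us} = 1, giving D = 11 > 0 with f_{uu} > 0, so the point is a local minimum.
f(-6/11, 14/11) = -9/11.

-9/11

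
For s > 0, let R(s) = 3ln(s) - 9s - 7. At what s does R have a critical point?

1/3

R'(s) = 3/s − 9 = 0 gives s = 1/3.
R''(s) = -3/s², which is negative for s > 0, so this is a local maximum.
R(1/3) = 3·ln(1/3) - 3 - 7 ≈ -13.2958.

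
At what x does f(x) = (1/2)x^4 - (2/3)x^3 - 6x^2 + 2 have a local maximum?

0

f'(x) = 2x^3 - 2x^2 - 12x. Setting f'(x) = 0 gives x ∈ {-2, 0, 3}.
Second-derivative test with f''(x) = 6x^2 - 4x - 12: f''(-2) = 20 > 0 ⇒ local minimum; f''(0) = -12 < 0 ⇒ local maximum; f''(3) = 30 > 0 ⇒ local minimum.
Thus f has its local maximum at x = 0, with value 2.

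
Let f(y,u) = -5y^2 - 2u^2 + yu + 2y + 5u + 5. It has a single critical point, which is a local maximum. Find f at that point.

26/3

∂f/∂y = -10y + u + 2 = 0 and ∂f/∂u = y - 4u + 5 = 0, so (y, u) = (1/3, 4/3).
The Hessian has f_{yy} = -10, f_{uu} = -4, f_{yu} = 1, giving D = 39 > 0 with f_{yy} < 0, so the point is a local maximum.
f(1/3, 4/3) = 26/3.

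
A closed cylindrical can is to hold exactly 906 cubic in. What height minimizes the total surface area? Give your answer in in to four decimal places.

With radius r and height h, πr²h = 906 so h = 906/(πr²), and S(r) = 2πr² + 2πrh = 2πr² + 2·906/r.
S'(r) = 4πr − 2·906/r² = 0 ⇒ r³ = 906/(2π), so r ≈ 5.2438 and h = 2r ≈ 10.4877.
S''(r) = 4π + 4·906/r³ > 0, so this is the minimum; S ≈ 518.3224.

10.4877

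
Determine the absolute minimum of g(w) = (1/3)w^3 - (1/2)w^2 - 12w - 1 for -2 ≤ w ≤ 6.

Differentiating, g'(w) = w^2 - w - 12; whose only zero in [-2, 6] is w = 4.
Candidates: g(-2) = 55/3; g(4) = -107/3; g(6) = -19.
So the minimum is g(4) = -107/3.

-107/3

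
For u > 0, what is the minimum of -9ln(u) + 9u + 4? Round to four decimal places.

13.0000

P'(u) = -9/u + 9 = 0 gives u = 1.
P''(u) = 9/u², which is positive for u > 0, so this is a local minimum.
P(1) = -9·ln(1) + 9 + 4 ≈ 13.0000.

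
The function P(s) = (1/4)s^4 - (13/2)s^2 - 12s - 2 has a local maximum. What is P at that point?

15/4

P'(s) = s^3 - 13s - 12. Setting P'(s) = 0 gives s ∈ {-3, -1, 4}.
Since P''(s) = 3s^2 - 13, we get P''(-3) = 14 > 0 ⇒ local minimum; P''(-1) = -10 < 0 ⇒ local maximum; P''(4) = 35 > 0 ⇒ local minimum.
The local maximum is P(-1) = 15/4.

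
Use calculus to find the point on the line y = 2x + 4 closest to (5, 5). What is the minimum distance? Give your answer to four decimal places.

Minimize D(x)^2 = (x - 5)^2 + (2x - 1)^2.
d/dx[D^2] = 2(x - 5) + 2·2·(2x - 1) = 0 ⇒ x = 7/5.
Then y = 34/5 and the distance is √(81/5) ≈ 4.0249.

4.0249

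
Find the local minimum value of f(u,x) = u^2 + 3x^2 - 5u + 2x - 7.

∂f/∂u = 2u - 5 = 0 and ∂f/∂x = 6x + 2 = 0, so (u, x) = (5/2, -1/3).
The Hessian has f_{uu} = 2, f_{xx} = 6, f_{ux} = 0, giving D = 12 > 0 with f_{uu} > 0, so the point is a local minimum.
f(5/2, -1/3) = -163/12.

-163/12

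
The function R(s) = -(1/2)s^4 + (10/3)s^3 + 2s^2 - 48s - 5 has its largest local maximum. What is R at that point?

193/3

Critical points: R'(s) = -2s^3 + 10s^2 + 4s - 48 vanishes at s = -2, 3, 4.
Since R''(s) = -6s^2 + 20s + 4, we get R''(-2) = -60 < 0 ⇒ local maximum; R''(3) = 10 > 0 ⇒ local minimum; R''(4) = -12 < 0 ⇒ local maximum.
The largest local maximum is R(-2) = 193/3.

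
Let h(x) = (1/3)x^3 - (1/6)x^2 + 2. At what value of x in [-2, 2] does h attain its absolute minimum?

-2

h'(x) = x^2 - (1/3)x, which vanishes at x = 0 and x = 1/3.
Evaluating at the critical points and endpoints: h(-2) = -4/3; h(0) = 2; h(1/3) = 323/162; h(2) = 4.
The minimum over the interval is -4/3, attained at x = -2.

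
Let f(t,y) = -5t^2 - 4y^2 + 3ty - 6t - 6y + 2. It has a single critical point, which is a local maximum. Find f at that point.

∂f/∂t = -10t + 3y - 6 = 0 and ∂f/∂y = 3t - 8y - 6 = 0, so (t, y) = (-66/71, -78/71).
The Hessian has f_{tt} = -10, f_{yy} = -8, f_{ty} = 3, giving D = 71 > 0 with f_{tt} < 0, so the point is a local maximum.
f(-66/71, -78/71) = 574/71.

574/71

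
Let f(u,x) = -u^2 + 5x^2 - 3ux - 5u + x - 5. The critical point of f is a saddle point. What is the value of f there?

-36/29

∂f/∂u = -2u - 3x - 5 = 0 and ∂f/∂x = -3u + 10x + 1 = 0, so (u, x) = (-47/29, -17/29).
The Hessian has f_{uu} = -2, f_{xx} = 10, f_{ux} = -3, giving D = -29 < 0, so the point is a saddle point.
f(-47/29, -17/29) = -36/29.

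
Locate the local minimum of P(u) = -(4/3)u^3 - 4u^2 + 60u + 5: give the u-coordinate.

P'(u) = -4u^2 - 8u + 60 = 0 at u = -5, 3.
Second-derivative test with P''(u) = -8u - 8: P''(-5) = 32 > 0 ⇒ local minimum; P''(3) = -32 < 0 ⇒ local maximum.
So the local minimum value is P(-5) = -685/3.

-5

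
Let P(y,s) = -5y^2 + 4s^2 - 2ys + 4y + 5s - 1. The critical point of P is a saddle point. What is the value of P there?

∂P/∂y = -10y - 2s + 4 = 0 and ∂P/∂s = -2y + 8s + 5 = 0, so (y, s) = (1/2, -1/2).
The Hessian has P_{yy} = -10, P_{ss} = 8, P_{ys} = -2, giving D = -84 < 0, so the point is a saddle point.
P(1/2, -1/2) = -5/4.

-5/4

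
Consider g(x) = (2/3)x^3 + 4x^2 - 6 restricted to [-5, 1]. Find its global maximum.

46/3

Differentiating, g'(x) = 2x^2 + 8x; which vanishes at x = -4 and x = 0.
Candidates: g(-5) = 32/3; g(-4) = 46/3; g(0) = -6; g(1) = -4/3.
So the maximum is g(-4) = 46/3.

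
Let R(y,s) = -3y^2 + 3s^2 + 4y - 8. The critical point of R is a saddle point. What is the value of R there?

∂R/∂y = -6y + 4 = 0 and ∂R/∂s = 6s = 0, so (y, s) = (2/3, 0).
The Hessian has R_{yy} = -6, R_{ss} = 6, R_{ys} = 0, giving D = -36 < 0, so the point is a saddle point.
R(2/3, 0) = -20/3.

-20/3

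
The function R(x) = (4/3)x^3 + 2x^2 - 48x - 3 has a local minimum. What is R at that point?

Critical points: R'(x) = 4x^2 + 4x - 48 vanishes at x = -4, 3.
Since R''(x) = 8x + 4, we get R''(-4) = -28 < 0 ⇒ local maximum; R''(3) = 28 > 0 ⇒ local minimum.
Thus R has its local minimum at x = 3, with value -93.

-93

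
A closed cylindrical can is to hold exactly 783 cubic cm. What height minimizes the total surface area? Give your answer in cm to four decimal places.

With radius r and height h, πr²h = 783 so h = 783/(πr²), and S(r) = 2πr² + 2πrh = 2πr² + 2·783/r.
S'(r) = 4πr − 2·783/r² = 0 ⇒ r³ = 783/(2π), so r ≈ 4.9949 and h = 2r ≈ 9.9898.
S''(r) = 4π + 4·783/r³ > 0, so this is the minimum; S ≈ 470.2791.

9.9898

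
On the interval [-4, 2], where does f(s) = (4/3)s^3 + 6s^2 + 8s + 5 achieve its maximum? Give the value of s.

f'(s) = 4s^2 + 12s + 8, which vanishes at s = -2 and s = -1.
Candidates: f(-4) = -49/3,  f(-2) = 7/3,  f(-1) = 5/3,  f(2) = 167/3.
So the maximum is f(2) = 167/3.

2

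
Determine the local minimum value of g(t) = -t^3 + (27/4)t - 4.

g'(t) = -3t^2 + 27/4. Setting g'(t) = 0 gives t ∈ {-3/2, 3/2}.
Second-derivative test with g''(t) = -6t: g''(-3/2) = 9 > 0 ⇒ local minimum; g''(3/2) = -9 < 0 ⇒ local maximum.
The local minimum is g(-3/2) = -43/4.

-43/4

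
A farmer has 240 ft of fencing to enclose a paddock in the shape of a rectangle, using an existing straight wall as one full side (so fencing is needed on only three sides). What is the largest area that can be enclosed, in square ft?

Let the sides perpendicular to the wall have length x and the parallel side y, so 2x + y = 240 and the area is A = xy = x(240 − 2x).
A'(x) = 240 − 4x = 0 gives x = 60, and A''(x) = −4 < 0 confirms a maximum.
Then y = 240 − 2·60 = 120 and A = 7200.

7200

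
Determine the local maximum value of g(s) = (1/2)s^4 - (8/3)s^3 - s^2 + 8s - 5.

-1/6

g'(s) = 2s^3 - 8s^2 - 2s + 8. Setting g'(s) = 0 gives s ∈ {-1, 1, 4}.
Second-derivative test with g''(s) = 6s^2 - 16s - 2: g''(-1) = 20 > 0 ⇒ local minimum; g''(1) = -12 < 0 ⇒ local maximum; g''(4) = 30 > 0 ⇒ local minimum.
So the local maximum value is g(1) = -1/6.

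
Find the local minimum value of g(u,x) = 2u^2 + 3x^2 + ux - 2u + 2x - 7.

∂g/∂u = 4u + x - 2 = 0 and ∂g/∂x = u + 6x + 2 = 0, so (u, x) = (14/23, -10/23).
The Hessian has g_{uu} = 4, g_{xx} = 6, g_{ux} = 1, giving D = 23 > 0 with g_{uu} > 0, so the point is a local minimum.
g(14/23, -10/23) = -185/23.

-185/23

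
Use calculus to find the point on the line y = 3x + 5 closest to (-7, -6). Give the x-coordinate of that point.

-4

Minimize D(x)^2 = (x + 7)^2 + (3x + 11)^2.
d/dx[D^2] = 2(x + 7) + 2·3·(3x + 11) = 0 ⇒ x = -4.
Then y = -7 and the distance is √(10) ≈ 3.1623.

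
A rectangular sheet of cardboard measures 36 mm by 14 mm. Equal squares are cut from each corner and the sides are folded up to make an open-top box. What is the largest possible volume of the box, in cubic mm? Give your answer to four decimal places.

With cut size x, the volume is V(x) = x(36 − 2x)(14 − 2x) for 0 < x < 7.
V'(x) = 12x^2 − 200x + 504. Setting V'(x) = 0 gives x ≈ 3.0946 (the root in (0, 7)).
V''(x) = 24x − 200 is negative there, so this is the maximum; V ≈ 720.5658.

720.5658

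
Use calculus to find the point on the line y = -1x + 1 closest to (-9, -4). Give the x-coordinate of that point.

Minimize D(x)^2 = (x + 9)^2 + (-x + 5)^2.
d/dx[D^2] = 2(x + 9) + 2·(-1)·(-x + 5) = 0 ⇒ x = -2.
Then y = 3 and the distance is √(98) ≈ 9.8995.

-2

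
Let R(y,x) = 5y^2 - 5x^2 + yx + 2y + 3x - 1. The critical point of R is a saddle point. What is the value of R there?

∂R/∂y = 10y + x + 2 = 0 and ∂R/∂x = y - 10x + 3 = 0, so (y, x) = (-23/101, 28/101).
The Hessian has R_{yy} = 10, R_{xx} = -10, R_{yx} = 1, giving D = -101 < 0, so the point is a saddle point.
R(-23/101, 28/101) = -82/101.

-82/101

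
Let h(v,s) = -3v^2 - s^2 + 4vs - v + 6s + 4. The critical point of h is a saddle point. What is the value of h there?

-69/4

∂h/∂v = -6v + 4s - 1 = 0 and ∂h/∂s = 4v - 2s + 6 = 0, so (v, s) = (-11/2, -8).
The Hessian has h_{vv} = -6, h_{ss} = -2, h_{vs} = 4, giving D = -4 < 0, so the point is a saddle point.
h(-11/2, -8) = -69/4.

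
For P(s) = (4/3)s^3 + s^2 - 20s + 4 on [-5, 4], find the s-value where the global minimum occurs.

-5

The derivative is 4s^2 + 2s - 20, which vanishes at s = -5/2 and s = 2.
Candidates: P(-5) = -113/3, P(-5/2) = 473/12, P(2) = -64/3, P(4) = 76/3.
The minimum over the interval is -113/3, attained at s = -5.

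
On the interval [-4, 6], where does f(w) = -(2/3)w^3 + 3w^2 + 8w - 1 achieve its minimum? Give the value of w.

-1

The derivative is -2w^2 + 6w + 8, which vanishes at w = -1 and w = 4.
Evaluating at the critical points and endpoints: f(-4) = 173/3,  f(-1) = -16/3,  f(4) = 109/3,  f(6) = 11.
Hence the absolute minimum is -16/3 at w = -1.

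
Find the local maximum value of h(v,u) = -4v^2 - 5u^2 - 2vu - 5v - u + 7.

∂h/∂v = -8v - 2u - 5 = 0 and ∂h/∂u = -2v - 10u - 1 = 0, so (v, u) = (-12/19, 1/38).
The Hessian has h_{vv} = -8, h_{uu} = -10, h_{vu} = -2, giving D = 76 > 0 with h_{vv} < 0, so the point is a local maximum.
h(-12/19, 1/38) = 651/76.

651/76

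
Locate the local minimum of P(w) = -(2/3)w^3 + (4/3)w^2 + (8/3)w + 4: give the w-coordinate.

-2/3

P'(w) = -2w^2 + (8/3)w + 8/3. Setting P'(w) = 0 gives w ∈ {-2/3, 2}.
P''(w) = -4w + 8/3. P''(-2/3) = 16/3 > 0 ⇒ local minimum; P''(2) = -16/3 < 0 ⇒ local maximum.
Thus P has its local minimum at w = -2/3, with value 244/81.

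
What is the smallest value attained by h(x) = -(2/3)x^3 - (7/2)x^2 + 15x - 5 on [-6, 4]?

-505/6

The derivative is -2x^2 - 7x + 15, which vanishes at x = -5 and x = 3/2.
Candidates: h(-6) = -77; h(-5) = -505/6; h(3/2) = 59/8; h(4) = -131/3.
The minimum over the interval is -505/6, attained at x = -5.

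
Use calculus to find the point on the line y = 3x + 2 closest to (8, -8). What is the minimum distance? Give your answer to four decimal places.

Minimize D(x)^2 = (x - 8)^2 + (3x + 10)^2.
d/dx[D^2] = 2(x - 8) + 2·3·(3x + 10) = 0 ⇒ x = -11/5.
Then y = -23/5 and the distance is √(578/5) ≈ 10.7517.

10.7517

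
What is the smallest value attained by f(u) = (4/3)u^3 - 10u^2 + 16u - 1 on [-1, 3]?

-85/3

Differentiating, f'(u) = 4u^2 - 20u + 16; whose only zero in [-1, 3] is u = 1.
Compare values at every candidate in [-1, 3]: f(-1) = -85/3; f(1) = 19/3; f(3) = -7.
Hence the absolute minimum is -85/3 at u = -1.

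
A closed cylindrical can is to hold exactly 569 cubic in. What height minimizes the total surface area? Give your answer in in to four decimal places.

8.9813

With radius r and height h, πr²h = 569 so h = 569/(πr²), and S(r) = 2πr² + 2πrh = 2πr² + 2·569/r.
S'(r) = 4πr − 2·569/r² = 0 ⇒ r³ = 569/(2π), so r ≈ 4.4907 and h = 2r ≈ 8.9813.
S''(r) = 4π + 4·569/r³ > 0, so this is the minimum; S ≈ 380.1218.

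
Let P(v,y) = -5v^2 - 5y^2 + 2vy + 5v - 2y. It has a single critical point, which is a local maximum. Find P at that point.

∂P/∂v = -10v + 2y + 5 = 0 and ∂P/∂y = 2v - 10y - 2 = 0, so (v, y) = (23/48, -5/48).
The Hessian has P_{vv} = -10, P_{yy} = -10, P_{vy} = 2, giving D = 96 > 0 with P_{vv} < 0, so the point is a local maximum.
P(23/48, -5/48) = 125/96.

125/96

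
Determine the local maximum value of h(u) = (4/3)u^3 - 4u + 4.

20/3

h'(u) = 4u^2 - 4. Setting h'(u) = 0 gives u ∈ {-1, 1}.
Second-derivative test with h''(u) = 8u: h''(-1) = -8 < 0 ⇒ local maximum; h''(1) = 8 > 0 ⇒ local minimum.
Thus h has its local maximum at u = -1, with value 20/3.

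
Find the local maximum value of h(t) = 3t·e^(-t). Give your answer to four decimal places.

Differentiating with the product rule gives h'(t) = (-3t + 3)·e^(-t). Since e^(-t) > 0, the only critical point is t = 1.
h''(1) has the same sign as -3 < 0, so this is a local maximum.
h(1) = (3)·e^(-1) ≈ 1.1036.

1.1036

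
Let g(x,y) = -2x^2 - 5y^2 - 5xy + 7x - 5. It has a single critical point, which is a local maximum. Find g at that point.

∂g/∂x = -4x - 5y + 7 = 0 and ∂g/∂y = -5x - 10y = 0, so (x, y) = (14/3, -7/3).
The Hessian has g_{xx} = -4, g_{yy} = -10, g_{xy} = -5, giving D = 15 > 0 with g_{xx} < 0, so the point is a local maximum.
g(14/3, -7/3) = 34/3.

34/3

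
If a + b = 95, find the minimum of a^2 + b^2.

9025/2

With a + b = 95, a^2 + b^2 = a^2 + (95 − a)^2.
The derivative 2a − 2(95 − a) = 4a − 190 vanishes at a = 95/2; second derivative 4 > 0, a minimum.
The minimum is 2·(95/2)^2 = 9025/2.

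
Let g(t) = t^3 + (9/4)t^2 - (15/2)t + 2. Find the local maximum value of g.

g'(t) = 3t^2 + (9/2)t - 15/2 = 0 at t = -5/2, 1.
Since g''(t) = 6t + 9/2, we get g''(-5/2) = -21/2 < 0 ⇒ local maximum; g''(1) = 21/2 > 0 ⇒ local minimum.
Thus g has its local maximum at t = -5/2, with value 307/16.

307/16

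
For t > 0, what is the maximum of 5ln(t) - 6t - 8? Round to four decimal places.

f'(t) = 5/t − 6 = 0 gives t = 5/6.
f''(t) = -5/t², which is negative for t > 0, so this is a local maximum.
f(5/6) = 5·ln(5/6) - 5 - 8 ≈ -13.9116.

-13.9116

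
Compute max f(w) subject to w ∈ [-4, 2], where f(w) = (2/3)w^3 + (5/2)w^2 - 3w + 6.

The derivative is 2w^2 + 5w - 3, which vanishes at w = -3 and w = 1/2.
Evaluating at the critical points and endpoints: f(-4) = 46/3,  f(-3) = 39/2,  f(1/2) = 125/24,  f(2) = 46/3.
The maximum over the interval is 39/2, attained at w = -3.

39/2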